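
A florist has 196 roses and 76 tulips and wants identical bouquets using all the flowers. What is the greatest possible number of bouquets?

Euclid: 196 = 2·76 + 44; 76 = 1·44 + 32; 44 = 1·32 + 12; 32 = 2·12 + 8; 12 = 1·8 + 4; 8 = 2·4 + 0. Last nonzero remainder: 4.

4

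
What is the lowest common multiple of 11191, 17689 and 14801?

22482719

lcm(11191, 17689) = 11191·17689/gcd = 197957599/361 = 548359
lcm(548359, 14801) = 548359·14801/gcd = 8116261559/361 = 22482719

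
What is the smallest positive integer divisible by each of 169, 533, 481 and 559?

11024039

169 = 13²; 533 = 13 · 41; 481 = 13 · 37; 559 = 13 · 43
lcm takes max exponent of each prime: 13² · 37 · 41 · 43 = 11024039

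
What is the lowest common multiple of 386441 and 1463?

2705087

gcd first: 386441 = 264·1463 + 209; 1463 = 7·209 + 0 → gcd = 209
lcm = 386441·1463/gcd = 565363183/209 = 2705087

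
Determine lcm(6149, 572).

6149 = 11 · 13 · 43; 572 = 2² · 11 · 13
max exponents: 2² · 11 · 13 · 43 = 24596

24596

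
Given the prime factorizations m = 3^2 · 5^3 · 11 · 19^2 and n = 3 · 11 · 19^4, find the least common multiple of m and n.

max exponent per prime: 3^2 · 5^3 · 11 · 19^4 = 1612722375

1612722375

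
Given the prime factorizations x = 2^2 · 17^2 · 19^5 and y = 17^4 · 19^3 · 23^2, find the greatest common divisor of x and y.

min exponent per shared prime: 17^2 · 19^3 = 1982251

1982251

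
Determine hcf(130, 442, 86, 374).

gcd(130, 442): 442 = 3·130 + 52; 130 = 2·52 + 26; 52 = 2·26 + 0 → 26
gcd(26, 86): 86 = 3·26 + 8; 26 = 3·8 + 2; 8 = 4·2 + 0 → 2
gcd(2, 374): 374 = 187·2 + 0 → 2

2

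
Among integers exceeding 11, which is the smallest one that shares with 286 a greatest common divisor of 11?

33

286 = 11·26. Any m with gcd(m, 286) = 11 is a multiple of 11, say 11s, with s coprime to 26.
Need s > 11/11, so s ≥ 2. First s ≥ 2 with gcd(s, 26) = 1 is s = 3. Thus m = 11·3 = 33.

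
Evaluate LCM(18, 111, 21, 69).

lcm(18, 111) = 18·111/gcd = 1998/3 = 666
lcm(666, 21) = 666·21/gcd = 13986/3 = 4662
lcm(4662, 69) = 4662·69/gcd = 321678/3 = 107226

107226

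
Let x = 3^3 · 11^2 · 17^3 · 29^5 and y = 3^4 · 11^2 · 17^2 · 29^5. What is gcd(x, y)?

19365867973287

min exponent per shared prime: 3^3 · 11^2 · 17^2 · 29^5 = 19365867973287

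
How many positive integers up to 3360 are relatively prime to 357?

1807

357 = 3·7·17. Inclusion–exclusion on these primes:
3360 − ⌊3360/3⌋ − ⌊3360/7⌋ − ⌊3360/17⌋ + ⌊3360/21⌋ + ⌊3360/51⌋ + ⌊3360/119⌋ − ⌊3360/357⌋ = 1807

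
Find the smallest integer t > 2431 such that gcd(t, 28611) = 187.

Multiples of 187 above 2431: 187·14, 187·15, … . Need the cofactor coprime to 28611/187 = 153.
Checking s = 14, 15, … the first with gcd(s, 153) = 1 is s = 14, giving 2618.

2618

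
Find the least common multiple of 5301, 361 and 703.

5301 = 3² · 19 · 31; 361 = 19²; 703 = 19 · 37
lcm takes max exponent of each prime: 3² · 19² · 31 · 37 = 3726603

3726603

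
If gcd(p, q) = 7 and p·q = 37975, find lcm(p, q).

For any two positive integers, gcd × lcm equals their product. Hence lcm = 37975 / 7 = 5425.

5425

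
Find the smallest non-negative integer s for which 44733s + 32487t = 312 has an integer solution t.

69

Euclid: 44733 = 1·32487 + 12246; 32487 = 2·12246 + 7995; 12246 = 1·7995 + 4251; 7995 = 1·4251 + 3744; 4251 = 1·3744 + 507; 3744 = 7·507 + 195; 507 = 2·195 + 117; 195 = 1·117 + 78; 117 = 1·78 + 39; 78 = 2·39 + 0 → gcd = 39; 312 = 39·8.
Back-substitution yields 44733·(321) + 32487·(-442) = 39, so one solution is s = 321·8 = 2568, t = -442·8 = -3536.
Solutions in s differ by 32487/39 = 833; the one in [0, 833) is 2568 mod 833 = 69.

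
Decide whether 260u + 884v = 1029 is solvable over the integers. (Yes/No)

No

gcd(260, 884): 884 = 3·260 + 104; 260 = 2·104 + 52; 104 = 2·52 + 0 → 52
52 does not divide 1029, so a solution does not exist.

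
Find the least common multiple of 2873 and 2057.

2873 = 13² · 17; 2057 = 11² · 17
max exponents: 11² · 13² · 17 = 347633

347633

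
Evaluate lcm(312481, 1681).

gcd first: 312481 = 185·1681 + 1496; 1681 = 1·1496 + 185; 1496 = 8·185 + 16; 185 = 11·16 + 9; 16 = 1·9 + 7; 9 = 1·7 + 2; 7 = 3·2 + 1; 2 = 2·1 + 0 → gcd = 1
lcm = 312481·1681/gcd = 525280561/1 = 525280561

525280561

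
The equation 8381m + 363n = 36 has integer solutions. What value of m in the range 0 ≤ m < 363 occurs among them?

228

Euclid: 8381 = 23·363 + 32; 363 = 11·32 + 11; 32 = 2·11 + 10; 11 = 1·10 + 1; 10 = 10·1 + 0 → gcd = 1; 36 = 1·36.
Back-substitution yields 8381·(-34) + 363·(785) = 1, so one solution is m = -34·36 = -1224, n = 785·36 = 28260.
Solutions in m differ by 363/1 = 363; the one in [0, 363) is -1224 mod 363 = 228.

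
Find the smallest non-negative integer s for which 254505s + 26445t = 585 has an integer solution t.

1037

Reduce mod 26445: 254505s ≡ 585 (mod 26445). With g = gcd(254505, 26445) = 15 dividing 585, divide through: 16967s ≡ 39 (mod 1763).
Since gcd(16967, 1763) = 1, s ≡ 39·(16967)⁻¹ ≡ 1037 (mod 1763). Smallest non-negative: 1037.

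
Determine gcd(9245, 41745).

5

Euclid: 41745 = 4·9245 + 4765; 9245 = 1·4765 + 4480; 4765 = 1·4480 + 285; 4480 = 15·285 + 205; 285 = 1·205 + 80; 205 = 2·80 + 45; 80 = 1·45 + 35; 45 = 1·35 + 10; 35 = 3·10 + 5; 10 = 2·5 + 0. Last nonzero remainder: 5.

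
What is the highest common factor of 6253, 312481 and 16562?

169

6253 = 13² · 37; 312481 = 13² · 43²; 16562 = 2 · 7² · 13²
gcd takes min exponent of each prime: 13² = 169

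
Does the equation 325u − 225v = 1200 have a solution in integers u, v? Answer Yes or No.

Yes

By Bézout, 325u − 225v = 1200 has integer solutions iff gcd(325, 225) | 1200.
Euclid: 325 = 1·225 + 100; 225 = 2·100 + 25; 100 = 4·25 + 0. gcd = 25; 1200 mod 25 = 0. Yes.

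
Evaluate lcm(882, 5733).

882 = 2 · 3² · 7²; 5733 = 3² · 7² · 13
max exponents: 2 · 3² · 7² · 13 = 11466

11466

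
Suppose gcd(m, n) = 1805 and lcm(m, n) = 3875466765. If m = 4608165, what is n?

m·n = gcd·lcm = 1805·3875466765 = 6995217510825, so n = 6995217510825/4608165 = 1518005.

1518005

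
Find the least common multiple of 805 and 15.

gcd first: 805 = 53·15 + 10; 15 = 1·10 + 5; 10 = 2·5 + 0 → gcd = 5
lcm = 805·15/gcd = 12075/5 = 2415

2415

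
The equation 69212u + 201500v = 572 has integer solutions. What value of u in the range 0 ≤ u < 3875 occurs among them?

gcd(69212, 201500) = 52 (Euclid: 201500 = 2·69212 + 63076; 69212 = 1·63076 + 6136; 63076 = 10·6136 + 1716; 6136 = 3·1716 + 988; 1716 = 1·988 + 728; 988 = 1·728 + 260; 728 = 2·260 + 208; 260 = 1·208 + 52; 208 = 4·52 + 0), and 52 | 572.
Extended Euclid: 69212·(821) + 201500·(-282) = 52. Scale by 11: u₀ = 9031.
General solution u = u₀ + 3875t; reducing mod 3875 gives u = 1281 (and v = -440).

1281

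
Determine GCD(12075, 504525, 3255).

12075 = 3 · 5² · 7 · 23; 504525 = 3 · 5² · 7 · 31²; 3255 = 3 · 5 · 7 · 31
gcd takes min exponent of each prime: 3 · 5 · 7 = 105

105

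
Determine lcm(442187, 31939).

442187 = 17 · 19 · 37²; 31939 = 19 · 41²
max exponents: 17 · 19 · 37² · 41² = 743316347

743316347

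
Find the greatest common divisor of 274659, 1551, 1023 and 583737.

33

gcd(274659, 1551): 274659 = 177·1551 + 132; 1551 = 11·132 + 99; 132 = 1·99 + 33; 99 = 3·33 + 0 → 33
gcd(33, 1023): 1023 = 31·33 + 0 → 33
gcd(33, 583737): 583737 = 17689·33 + 0 → 33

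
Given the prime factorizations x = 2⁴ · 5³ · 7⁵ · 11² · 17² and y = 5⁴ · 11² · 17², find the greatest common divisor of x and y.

4371125

min exponent per shared prime: 5³ · 11² · 17² = 4371125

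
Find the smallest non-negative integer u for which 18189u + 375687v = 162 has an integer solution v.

39471

Euclid: 375687 = 20·18189 + 11907; 18189 = 1·11907 + 6282; 11907 = 1·6282 + 5625; 6282 = 1·5625 + 657; 5625 = 8·657 + 369; 657 = 1·369 + 288; 369 = 1·288 + 81; 288 = 3·81 + 45; 81 = 1·45 + 36; 45 = 1·36 + 9; 36 = 4·9 + 0 → gcd = 9; 162 = 9·18.
Back-substitution yields 18189·(9150) + 375687·(-443) = 9, so one solution is u = 9150·18 = 164700, v = -443·18 = -7974.
Solutions in u differ by 375687/9 = 41743; the one in [0, 41743) is 164700 mod 41743 = 39471.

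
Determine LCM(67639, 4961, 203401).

113701159

lcm(67639, 4961) = 67639·4961/gcd = 335557079/121 = 2773199
lcm(2773199, 203401) = 2773199·203401/gcd = 564071449799/4961 = 113701159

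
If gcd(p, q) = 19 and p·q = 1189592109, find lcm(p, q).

For any two positive integers, gcd × lcm equals their product. Hence lcm = 1189592109 / 19 = 62610111.

62610111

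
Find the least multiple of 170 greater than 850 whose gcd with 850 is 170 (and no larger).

gcd(a, 850) = 170 forces 170 | a; write a = 170s. Then gcd(170s, 170·5) = 170·gcd(s, 5), so need gcd(s, 5) = 1.
170s > 850 gives s ≥ 6. The least s ≥ 6 coprime to 5 is 6, so a = 170·6 = 1020.

1020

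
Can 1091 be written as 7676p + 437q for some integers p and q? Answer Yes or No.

No

By Bézout, 7676p + 437q = 1091 has integer solutions iff gcd(7676, 437) | 1091.
Euclid: 7676 = 17·437 + 247; 437 = 1·247 + 190; 247 = 1·190 + 57; 190 = 3·57 + 19; 57 = 3·19 + 0. gcd = 19; 1091 mod 19 = 8. No.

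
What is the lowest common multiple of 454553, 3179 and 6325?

75535344775

lcm(454553, 3179) = 454553·3179/gcd = 1445023987/11 = 131365817
lcm(131365817, 6325) = 131365817·6325/gcd = 830888792525/11 = 75535344775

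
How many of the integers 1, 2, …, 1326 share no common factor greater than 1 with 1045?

914

1045 = 5·11·19. Inclusion–exclusion on these primes:
1326 − ⌊1326/5⌋ − ⌊1326/11⌋ − ⌊1326/19⌋ + ⌊1326/55⌋ + ⌊1326/95⌋ + ⌊1326/209⌋ − ⌊1326/1045⌋ = 914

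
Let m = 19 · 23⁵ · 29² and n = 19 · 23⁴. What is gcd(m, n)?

5316979

min exponent per shared prime: 19 · 23⁴ = 5316979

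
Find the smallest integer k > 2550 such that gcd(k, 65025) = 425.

2975

gcd(k, 65025) = 425 forces 425 | k; write k = 425s. Then gcd(425s, 425·153) = 425·gcd(s, 153), so need gcd(s, 153) = 1.
425s > 2550 gives s ≥ 7. The least s ≥ 7 coprime to 153 is 7, so k = 425·7 = 2975.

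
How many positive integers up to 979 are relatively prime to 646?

646 = 2·17·19. Inclusion–exclusion on these primes:
979 − ⌊979/2⌋ − ⌊979/17⌋ − ⌊979/19⌋ + ⌊979/34⌋ + ⌊979/38⌋ + ⌊979/323⌋ − ⌊979/646⌋ = 437

437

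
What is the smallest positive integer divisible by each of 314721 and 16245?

568071405

314721 = 3² · 11² · 17²; 16245 = 3² · 5 · 19²
max exponents: 3² · 5 · 11² · 17² · 19² = 568071405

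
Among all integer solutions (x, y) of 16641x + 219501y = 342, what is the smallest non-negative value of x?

14826

Reduce mod 219501: 16641x ≡ 342 (mod 219501). With g = gcd(16641, 219501) = 9 dividing 342, divide through: 1849x ≡ 38 (mod 24389).
Since gcd(1849, 24389) = 1, x ≡ 38·(1849)⁻¹ ≡ 14826 (mod 24389). Smallest non-negative: 14826.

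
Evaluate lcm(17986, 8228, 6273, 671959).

lcm(17986, 8228) = 17986·8228/gcd = 147988808/34 = 4352612
lcm(4352612, 6273) = 4352612·6273/gcd = 27303935076/17 = 1606113828
lcm(1606113828, 671959) = 1606113828·671959/gcd = 1079242641749052/17 = 63484861279356

63484861279356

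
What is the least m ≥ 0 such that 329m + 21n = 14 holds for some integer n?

1

Reduce mod 21: 329m ≡ 14 (mod 21). With g = gcd(329, 21) = 7 dividing 14, divide through: 47m ≡ 2 (mod 3).
Since gcd(47, 3) = 1, m ≡ 2·(47)⁻¹ ≡ 1 (mod 3). Smallest non-negative: 1.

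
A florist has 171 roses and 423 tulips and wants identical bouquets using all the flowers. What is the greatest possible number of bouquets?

9

Euclid: 423 = 2·171 + 81; 171 = 2·81 + 9; 81 = 9·9 + 0. Last nonzero remainder: 9.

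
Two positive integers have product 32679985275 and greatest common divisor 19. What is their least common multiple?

gcd·lcm = product, so lcm = 32679985275/19 = 1719999225.

1719999225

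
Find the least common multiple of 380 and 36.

gcd first: 380 = 10·36 + 20; 36 = 1·20 + 16; 20 = 1·16 + 4; 16 = 4·4 + 0 → gcd = 4
lcm = 380·36/gcd = 13680/4 = 3420

3420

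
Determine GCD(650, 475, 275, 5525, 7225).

gcd(650, 475): 650 = 1·475 + 175; 475 = 2·175 + 125; 175 = 1·125 + 50; 125 = 2·50 + 25; 50 = 2·25 + 0 → 25
gcd(25, 275): 275 = 11·25 + 0 → 25
gcd(25, 5525): 5525 = 221·25 + 0 → 25
gcd(25, 7225): 7225 = 289·25 + 0 → 25

25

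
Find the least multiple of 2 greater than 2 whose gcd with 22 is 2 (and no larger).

4

Multiples of 2 above 2: 2·2, 2·3, … . Need the cofactor coprime to 22/2 = 11.
Checking s = 2, 3, … the first with gcd(s, 11) = 1 is s = 2, giving 4.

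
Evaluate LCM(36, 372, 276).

25668

lcm(36, 372) = 36·372/gcd = 13392/12 = 1116
lcm(1116, 276) = 1116·276/gcd = 308016/12 = 25668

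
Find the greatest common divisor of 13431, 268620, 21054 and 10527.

363

13431 = 3 · 11² · 37; 268620 = 2² · 3 · 5 · 11² · 37; 21054 = 2 · 3 · 11² · 29; 10527 = 3 · 11² · 29
gcd takes min exponent of each prime: 3 · 11² = 363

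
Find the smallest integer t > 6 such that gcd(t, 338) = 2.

8

338 = 2·169. Any t with gcd(t, 338) = 2 is a multiple of 2, say 2s, with s coprime to 169.
Need s > 6/2, so s ≥ 4. First s ≥ 4 with gcd(s, 169) = 1 is s = 4. Thus t = 2·4 = 8.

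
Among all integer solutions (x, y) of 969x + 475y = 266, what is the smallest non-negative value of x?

Reduce mod 475: 969x ≡ 266 (mod 475). With g = gcd(969, 475) = 19 dividing 266, divide through: 51x ≡ 14 (mod 25).
Since gcd(51, 25) = 1, x ≡ 14·(51)⁻¹ ≡ 14 (mod 25). Smallest non-negative: 14.

14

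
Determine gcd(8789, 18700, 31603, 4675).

8789 = 11 · 17 · 47; 18700 = 2² · 5² · 11 · 17; 31603 = 11 · 13² · 17; 4675 = 5² · 11 · 17
gcd takes min exponent of each prime: 11 · 17 = 187

187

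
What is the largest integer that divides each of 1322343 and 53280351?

3249

Euclid: 53280351 = 40·1322343 + 386631; 1322343 = 3·386631 + 162450; 386631 = 2·162450 + 61731; 162450 = 2·61731 + 38988; 61731 = 1·38988 + 22743; 38988 = 1·22743 + 16245; 22743 = 1·16245 + 6498; 16245 = 2·6498 + 3249; 6498 = 2·3249 + 0. Last nonzero remainder: 3249.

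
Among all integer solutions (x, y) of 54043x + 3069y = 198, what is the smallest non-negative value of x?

243

Reduce mod 3069: 54043x ≡ 198 (mod 3069). With g = gcd(54043, 3069) = 11 dividing 198, divide through: 4913x ≡ 18 (mod 279).
Since gcd(4913, 279) = 1, x ≡ 18·(4913)⁻¹ ≡ 243 (mod 279). Smallest non-negative: 243.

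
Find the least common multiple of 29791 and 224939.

6701157749

29791 = 31³; 224939 = 11³ · 13²
max exponents: 11³ · 13² · 31³ = 6701157749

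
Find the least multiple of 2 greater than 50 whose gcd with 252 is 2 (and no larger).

58

252 = 2·126. Any a with gcd(a, 252) = 2 is a multiple of 2, say 2s, with s coprime to 126.
Need s > 50/2, so s ≥ 26. First s ≥ 26 with gcd(s, 126) = 1 is s = 29. Thus a = 2·29 = 58.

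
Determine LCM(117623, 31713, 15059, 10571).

12546963033

lcm(117623, 31713) = 117623·31713/gcd = 3730178199/11 = 339107109
lcm(339107109, 15059) = 339107109·15059/gcd = 5106613954431/407 = 12546963033
lcm(12546963033, 10571) = 12546963033·10571/gcd = 132633946221843/10571 = 12546963033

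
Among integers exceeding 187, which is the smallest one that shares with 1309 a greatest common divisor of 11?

198

Multiples of 11 above 187: 11·18, 11·19, … . Need the cofactor coprime to 1309/11 = 119.
Checking s = 18, 19, … the first with gcd(s, 119) = 1 is s = 18, giving 198.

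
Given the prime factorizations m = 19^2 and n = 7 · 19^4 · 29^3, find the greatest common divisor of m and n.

361

min exponent per shared prime: 19^2 = 361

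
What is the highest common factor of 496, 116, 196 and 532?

gcd(496, 116): 496 = 4·116 + 32; 116 = 3·32 + 20; 32 = 1·20 + 12; 20 = 1·12 + 8; 12 = 1·8 + 4; 8 = 2·4 + 0 → 4
gcd(4, 196): 196 = 49·4 + 0 → 4
gcd(4, 532): 532 = 133·4 + 0 → 4

4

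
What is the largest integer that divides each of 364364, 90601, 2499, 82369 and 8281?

364364 = 2² · 7² · 11 · 13²; 90601 = 7² · 43²; 2499 = 3 · 7² · 17; 82369 = 7² · 41²; 8281 = 7² · 13²
gcd takes min exponent of each prime: 7² = 49

49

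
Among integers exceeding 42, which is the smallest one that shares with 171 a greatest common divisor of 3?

48

Multiples of 3 above 42: 3·15, 3·16, … . Need the cofactor coprime to 171/3 = 57.
Checking s = 15, 16, … the first with gcd(s, 57) = 1 is s = 16, giving 48.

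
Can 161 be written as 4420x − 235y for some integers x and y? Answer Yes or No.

gcd(4420, 235): 4420 = 18·235 + 190; 235 = 1·190 + 45; 190 = 4·45 + 10; 45 = 4·10 + 5; 10 = 2·5 + 0 → 5
5 does not divide 161, so a solution does not exist.

No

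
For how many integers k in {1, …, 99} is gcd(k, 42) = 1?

28

42 = 2·3·7. Inclusion–exclusion on these primes:
99 − ⌊99/2⌋ − ⌊99/3⌋ − ⌊99/7⌋ + ⌊99/6⌋ + ⌊99/14⌋ + ⌊99/21⌋ − ⌊99/42⌋ = 28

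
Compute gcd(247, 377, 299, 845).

13

gcd(247, 377): 377 = 1·247 + 130; 247 = 1·130 + 117; 130 = 1·117 + 13; 117 = 9·13 + 0 → 13
gcd(13, 299): 299 = 23·13 + 0 → 13
gcd(13, 845): 845 = 65·13 + 0 → 13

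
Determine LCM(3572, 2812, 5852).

lcm(3572, 2812) = 3572·2812/gcd = 10044464/76 = 132164
lcm(132164, 5852) = 132164·5852/gcd = 773423728/76 = 10176628

10176628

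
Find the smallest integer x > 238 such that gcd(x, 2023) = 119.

357

2023 = 119·17. Any x with gcd(x, 2023) = 119 is a multiple of 119, say 119s, with s coprime to 17.
Need s > 238/119, so s ≥ 3. First s ≥ 3 with gcd(s, 17) = 1 is s = 3. Thus x = 119·3 = 357.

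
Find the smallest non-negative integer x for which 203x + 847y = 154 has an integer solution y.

55

Euclid: 847 = 4·203 + 35; 203 = 5·35 + 28; 35 = 1·28 + 7; 28 = 4·7 + 0 → gcd = 7; 154 = 7·22.
Back-substitution yields 203·(-25) + 847·(6) = 7, so one solution is x = -25·22 = -550, y = 6·22 = 132.
Solutions in x differ by 847/7 = 121; the one in [0, 121) is -550 mod 121 = 55.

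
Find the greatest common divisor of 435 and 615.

15

Euclid: 615 = 1·435 + 180; 435 = 2·180 + 75; 180 = 2·75 + 30; 75 = 2·30 + 15; 30 = 2·15 + 0. Last nonzero remainder: 15.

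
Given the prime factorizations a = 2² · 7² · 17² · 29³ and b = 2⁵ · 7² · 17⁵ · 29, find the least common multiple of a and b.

54298103240864

max exponent per prime: 2⁵ · 7² · 17⁵ · 29³ = 54298103240864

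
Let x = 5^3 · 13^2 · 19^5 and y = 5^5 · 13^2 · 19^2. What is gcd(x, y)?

min exponent per shared prime: 5^3 · 13^2 · 19^2 = 7626125

7626125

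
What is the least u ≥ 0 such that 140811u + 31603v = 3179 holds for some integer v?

9

Reduce mod 31603: 140811u ≡ 3179 (mod 31603). With g = gcd(140811, 31603) = 187 dividing 3179, divide through: 753u ≡ 17 (mod 169).
Since gcd(753, 169) = 1, u ≡ 17·(753)⁻¹ ≡ 9 (mod 169). Smallest non-negative: 9.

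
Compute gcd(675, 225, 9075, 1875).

gcd(675, 225): 675 = 3·225 + 0 → 225
gcd(225, 9075): 9075 = 40·225 + 75; 225 = 3·75 + 0 → 75
gcd(75, 1875): 1875 = 25·75 + 0 → 75

75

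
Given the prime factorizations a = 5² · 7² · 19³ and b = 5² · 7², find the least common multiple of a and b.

max exponent per prime: 5² · 7² · 19³ = 8402275

8402275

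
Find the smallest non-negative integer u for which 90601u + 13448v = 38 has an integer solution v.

1982

Euclid: 90601 = 6·13448 + 9913; 13448 = 1·9913 + 3535; 9913 = 2·3535 + 2843; 3535 = 1·2843 + 692; 2843 = 4·692 + 75; 692 = 9·75 + 17; 75 = 4·17 + 7; 17 = 2·7 + 3; 7 = 2·3 + 1; 3 = 3·1 + 0 → gcd = 1; 38 = 1·38.
Back-substitution yields 90601·(3945) + 13448·(-26578) = 1, so one solution is u = 3945·38 = 149910, v = -26578·38 = -1009964.
Solutions in u differ by 13448/1 = 13448; the one in [0, 13448) is 149910 mod 13448 = 1982.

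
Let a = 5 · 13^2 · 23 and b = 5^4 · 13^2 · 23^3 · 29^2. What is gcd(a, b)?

19435

min exponent per shared prime: 5 · 13^2 · 23 = 19435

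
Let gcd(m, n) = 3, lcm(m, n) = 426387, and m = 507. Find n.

2523

Using mn = gcd(m,n)·lcm(m,n) = 3·426387 = 1279161, we get n = 1279161/507 = 2523.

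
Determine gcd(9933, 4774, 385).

77

9933 = 3 · 7 · 11 · 43; 4774 = 2 · 7 · 11 · 31; 385 = 5 · 7 · 11
gcd takes min exponent of each prime: 7 · 11 = 77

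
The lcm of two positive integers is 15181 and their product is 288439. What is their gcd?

gcd·lcm = product, so gcd = 288439/15181 = 19.

19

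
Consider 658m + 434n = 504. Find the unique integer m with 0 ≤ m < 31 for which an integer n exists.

10

gcd(658, 434) = 14 (Euclid: 658 = 1·434 + 224; 434 = 1·224 + 210; 224 = 1·210 + 14; 210 = 15·14 + 0), and 14 | 504.
Extended Euclid: 658·(2) + 434·(-3) = 14. Scale by 36: m₀ = 72.
General solution m = m₀ + 31t; reducing mod 31 gives m = 10 (and n = -14).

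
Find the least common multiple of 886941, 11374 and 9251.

771278571954

886941 = 3² · 11 · 17² · 31; 11374 = 2 · 11² · 47; 9251 = 11 · 29²
lcm takes max exponent of each prime: 2 · 3² · 11² · 17² · 29² · 31 · 47 = 771278571954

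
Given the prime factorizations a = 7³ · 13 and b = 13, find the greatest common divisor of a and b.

13

min exponent per shared prime: 13 = 13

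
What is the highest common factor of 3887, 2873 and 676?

gcd(3887, 2873): 3887 = 1·2873 + 1014; 2873 = 2·1014 + 845; 1014 = 1·845 + 169; 845 = 5·169 + 0 → 169
gcd(169, 676): 676 = 4·169 + 0 → 169

169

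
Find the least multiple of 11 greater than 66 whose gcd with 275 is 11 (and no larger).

77

gcd(x, 275) = 11 forces 11 | x; write x = 11s. Then gcd(11s, 11·25) = 11·gcd(s, 25), so need gcd(s, 25) = 1.
11s > 66 gives s ≥ 7. The least s ≥ 7 coprime to 25 is 7, so x = 11·7 = 77.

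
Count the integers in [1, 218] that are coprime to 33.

133

Prime factors of 33: 3, 11. Count integers ≤ 218 divisible by none of them.
By inclusion–exclusion: 218 − ⌊218/3⌋ − ⌊218/11⌋ + ⌊218/33⌋ = 133.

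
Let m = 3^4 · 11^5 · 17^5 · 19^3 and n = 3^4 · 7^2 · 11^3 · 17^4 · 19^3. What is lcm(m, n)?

6225151632337242297

max exponent per prime: 3^4 · 7^2 · 11^5 · 17^5 · 19^3 = 6225151632337242297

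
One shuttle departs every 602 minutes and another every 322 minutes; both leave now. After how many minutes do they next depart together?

13846

602 = 2 · 7 · 43; 322 = 2 · 7 · 23
max exponents: 2 · 7 · 23 · 43 = 13846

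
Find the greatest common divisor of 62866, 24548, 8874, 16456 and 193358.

gcd(62866, 24548): 62866 = 2·24548 + 13770; 24548 = 1·13770 + 10778; 13770 = 1·10778 + 2992; 10778 = 3·2992 + 1802; 2992 = 1·1802 + 1190; 1802 = 1·1190 + 612; 1190 = 1·612 + 578; 612 = 1·578 + 34; 578 = 17·34 + 0 → 34
gcd(34, 8874): 8874 = 261·34 + 0 → 34
gcd(34, 16456): 16456 = 484·34 + 0 → 34
gcd(34, 193358): 193358 = 5687·34 + 0 → 34

34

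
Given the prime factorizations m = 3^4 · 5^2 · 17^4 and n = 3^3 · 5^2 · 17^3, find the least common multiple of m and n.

169130025

max exponent per prime: 3^4 · 5^2 · 17^4 = 169130025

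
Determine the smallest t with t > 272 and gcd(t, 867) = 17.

323

Multiples of 17 above 272: 17·17, 17·18, … . Need the cofactor coprime to 867/17 = 51.
Checking s = 17, 18, … the first with gcd(s, 51) = 1 is s = 19, giving 323.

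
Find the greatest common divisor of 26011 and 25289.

Euclid: 26011 = 1·25289 + 722; 25289 = 35·722 + 19; 722 = 38·19 + 0. Last nonzero remainder: 19.

19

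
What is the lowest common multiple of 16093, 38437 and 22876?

799950844

lcm(16093, 38437) = 16093·38437/gcd = 618566641/133 = 4650877
lcm(4650877, 22876) = 4650877·22876/gcd = 106393462252/133 = 799950844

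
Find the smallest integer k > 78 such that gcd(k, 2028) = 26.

130

gcd(k, 2028) = 26 forces 26 | k; write k = 26s. Then gcd(26s, 26·78) = 26·gcd(s, 78), so need gcd(s, 78) = 1.
26s > 78 gives s ≥ 4. The least s ≥ 4 coprime to 78 is 5, so k = 26·5 = 130.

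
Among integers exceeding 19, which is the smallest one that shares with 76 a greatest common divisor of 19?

Multiples of 19 above 19: 19·2, 19·3, … . Need the cofactor coprime to 76/19 = 4.
Checking s = 2, 3, … the first with gcd(s, 4) = 1 is s = 3, giving 57.

57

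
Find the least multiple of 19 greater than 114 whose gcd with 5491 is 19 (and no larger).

gcd(x, 5491) = 19 forces 19 | x; write x = 19s. Then gcd(19s, 19·289) = 19·gcd(s, 289), so need gcd(s, 289) = 1.
19s > 114 gives s ≥ 7. The least s ≥ 7 coprime to 289 is 7, so x = 19·7 = 133.

133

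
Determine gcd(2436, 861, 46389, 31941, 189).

gcd(2436, 861): 2436 = 2·861 + 714; 861 = 1·714 + 147; 714 = 4·147 + 126; 147 = 1·126 + 21; 126 = 6·21 + 0 → 21
gcd(21, 46389): 46389 = 2209·21 + 0 → 21
gcd(21, 31941): 31941 = 1521·21 + 0 → 21
gcd(21, 189): 189 = 9·21 + 0 → 21

21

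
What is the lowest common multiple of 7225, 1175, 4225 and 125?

lcm(7225, 1175) = 7225·1175/gcd = 8489375/25 = 339575
lcm(339575, 4225) = 339575·4225/gcd = 1434704375/25 = 57388175
lcm(57388175, 125) = 57388175·125/gcd = 7173521875/25 = 286940875

286940875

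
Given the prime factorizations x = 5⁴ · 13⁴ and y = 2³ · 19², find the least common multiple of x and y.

max exponent per prime: 2³ · 5⁴ · 13⁴ · 19² = 51552605000

51552605000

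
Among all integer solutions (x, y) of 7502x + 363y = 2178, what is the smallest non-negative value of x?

0

Reduce mod 363: 7502x ≡ 2178 (mod 363). With g = gcd(7502, 363) = 121 dividing 2178, divide through: 62x ≡ 18 (mod 3).
Since gcd(62, 3) = 1, x ≡ 18·(62)⁻¹ ≡ 0 (mod 3). Smallest non-negative: 0.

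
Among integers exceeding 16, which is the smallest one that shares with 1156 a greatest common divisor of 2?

Multiples of 2 above 16: 2·9, 2·10, … . Need the cofactor coprime to 1156/2 = 578.
Checking s = 9, 10, … the first with gcd(s, 578) = 1 is s = 9, giving 18.

18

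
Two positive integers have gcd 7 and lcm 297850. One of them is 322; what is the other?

u·v = gcd·lcm = 7·297850 = 2084950, so v = 2084950/322 = 6475.

6475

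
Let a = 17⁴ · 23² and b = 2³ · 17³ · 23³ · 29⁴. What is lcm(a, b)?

5749911657207736

max exponent per prime: 2³ · 17⁴ · 23³ · 29⁴ = 5749911657207736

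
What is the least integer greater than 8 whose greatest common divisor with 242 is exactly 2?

10

Multiples of 2 above 8: 2·5, 2·6, … . Need the cofactor coprime to 242/2 = 121.
Checking s = 5, 6, … the first with gcd(s, 121) = 1 is s = 5, giving 10.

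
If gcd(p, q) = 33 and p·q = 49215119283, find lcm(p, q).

1491367251

Since gcd(p,q)·lcm(p,q) = pq, lcm = 49215119283/33 = 1491367251.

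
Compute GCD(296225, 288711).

296225 = 5² · 17² · 41
288711 = 3³ · 17² · 37
Common: 17² = 289

289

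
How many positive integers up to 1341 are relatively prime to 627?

770

Prime factors of 627: 3, 11, 19. Count integers ≤ 1341 divisible by none of them.
By inclusion–exclusion: 1341 − ⌊1341/3⌋ − ⌊1341/11⌋ − ⌊1341/19⌋ + ⌊1341/33⌋ + ⌊1341/57⌋ + ⌊1341/209⌋ − ⌊1341/627⌋ = 770.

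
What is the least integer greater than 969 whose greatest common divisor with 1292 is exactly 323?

1615

1292 = 323·4. Any x with gcd(x, 1292) = 323 is a multiple of 323, say 323s, with s coprime to 4.
Need s > 969/323, so s ≥ 4. First s ≥ 4 with gcd(s, 4) = 1 is s = 5. Thus x = 323·5 = 1615.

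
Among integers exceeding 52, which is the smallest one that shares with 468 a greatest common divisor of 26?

gcd(x, 468) = 26 forces 26 | x; write x = 26s. Then gcd(26s, 26·18) = 26·gcd(s, 18), so need gcd(s, 18) = 1.
26s > 52 gives s ≥ 3. The least s ≥ 3 coprime to 18 is 5, so x = 26·5 = 130.

130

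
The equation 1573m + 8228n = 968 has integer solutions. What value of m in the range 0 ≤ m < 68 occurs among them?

32

Euclid: 8228 = 5·1573 + 363; 1573 = 4·363 + 121; 363 = 3·121 + 0 → gcd = 121; 968 = 121·8.
Back-substitution yields 1573·(21) + 8228·(-4) = 121, so one solution is m = 21·8 = 168, n = -4·8 = -32.
Solutions in m differ by 8228/121 = 68; the one in [0, 68) is 168 mod 68 = 32.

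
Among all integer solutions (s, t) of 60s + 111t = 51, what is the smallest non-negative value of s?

36

gcd(60, 111) = 3 (Euclid: 111 = 1·60 + 51; 60 = 1·51 + 9; 51 = 5·9 + 6; 9 = 1·6 + 3; 6 = 2·3 + 0), and 3 | 51.
Extended Euclid: 60·(13) + 111·(-7) = 3. Scale by 17: s₀ = 221.
General solution s = s₀ + 37k; reducing mod 37 gives s = 36 (and t = -19).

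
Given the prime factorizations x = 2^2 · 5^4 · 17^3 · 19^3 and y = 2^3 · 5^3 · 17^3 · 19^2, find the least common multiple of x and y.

168491335000

max exponent per prime: 2^3 · 5^4 · 17^3 · 19^3 = 168491335000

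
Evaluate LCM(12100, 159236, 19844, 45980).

lcm(12100, 159236) = 12100·159236/gcd = 1926755600/484 = 3980900
lcm(3980900, 19844) = 3980900·19844/gcd = 78996979600/484 = 163216900
lcm(163216900, 45980) = 163216900·45980/gcd = 7504713062000/2420 = 3101121100

3101121100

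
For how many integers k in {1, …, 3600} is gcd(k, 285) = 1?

1819

Prime factors of 285: 3, 5, 19. Count integers ≤ 3600 divisible by none of them.
By inclusion–exclusion: 3600 − ⌊3600/3⌋ − ⌊3600/5⌋ − ⌊3600/19⌋ + ⌊3600/15⌋ + ⌊3600/57⌋ + ⌊3600/95⌋ − ⌊3600/285⌋ = 1819.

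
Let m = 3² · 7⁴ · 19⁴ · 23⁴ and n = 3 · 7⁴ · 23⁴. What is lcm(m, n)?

788062055988249

max exponent per prime: 3² · 7⁴ · 19⁴ · 23⁴ = 788062055988249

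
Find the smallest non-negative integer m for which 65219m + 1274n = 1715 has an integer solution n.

7

Reduce mod 1274: 65219m ≡ 1715 (mod 1274). With g = gcd(65219, 1274) = 49 dividing 1715, divide through: 1331m ≡ 35 (mod 26).
Since gcd(1331, 26) = 1, m ≡ 35·(1331)⁻¹ ≡ 7 (mod 26). Smallest non-negative: 7.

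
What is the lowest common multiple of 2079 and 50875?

9615375

2079 = 3³ · 7 · 11; 50875 = 5³ · 11 · 37
max exponents: 3³ · 5³ · 7 · 11 · 37 = 9615375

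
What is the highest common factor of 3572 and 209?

19

3572 = 2² · 19 · 47
209 = 11 · 19
Common: 19 = 19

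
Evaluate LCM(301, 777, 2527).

301 = 7 · 43; 777 = 3 · 7 · 37; 2527 = 7 · 19²
lcm takes max exponent of each prime: 3 · 7 · 19² · 37 · 43 = 12061371

12061371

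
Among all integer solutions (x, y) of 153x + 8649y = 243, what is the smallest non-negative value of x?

793

Euclid: 8649 = 56·153 + 81; 153 = 1·81 + 72; 81 = 1·72 + 9; 72 = 8·9 + 0 → gcd = 9; 243 = 9·27.
Back-substitution yields 153·(-113) + 8649·(2) = 9, so one solution is x = -113·27 = -3051, y = 2·27 = 54.
Solutions in x differ by 8649/9 = 961; the one in [0, 961) is -3051 mod 961 = 793.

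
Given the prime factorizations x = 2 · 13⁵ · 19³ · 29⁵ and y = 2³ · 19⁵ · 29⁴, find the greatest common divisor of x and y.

min exponent per shared prime: 2 · 19³ · 29⁴ = 9702480758

9702480758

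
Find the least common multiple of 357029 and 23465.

23206885

357029 = 19² · 23 · 43; 23465 = 5 · 13 · 19²
max exponents: 5 · 13 · 19² · 23 · 43 = 23206885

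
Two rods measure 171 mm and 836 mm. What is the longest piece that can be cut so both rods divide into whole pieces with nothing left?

19

171 = 3² · 19
836 = 2² · 11 · 19
Common: 19 = 19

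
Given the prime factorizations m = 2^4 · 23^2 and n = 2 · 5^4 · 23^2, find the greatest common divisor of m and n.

1058

min exponent per shared prime: 2 · 23^2 = 1058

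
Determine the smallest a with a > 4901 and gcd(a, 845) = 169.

gcd(a, 845) = 169 forces 169 | a; write a = 169s. Then gcd(169s, 169·5) = 169·gcd(s, 5), so need gcd(s, 5) = 1.
169s > 4901 gives s ≥ 30. The least s ≥ 30 coprime to 5 is 31, so a = 169·31 = 5239.

5239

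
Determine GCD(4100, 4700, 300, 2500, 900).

gcd(4100, 4700): 4700 = 1·4100 + 600; 4100 = 6·600 + 500; 600 = 1·500 + 100; 500 = 5·100 + 0 → 100
gcd(100, 300): 300 = 3·100 + 0 → 100
gcd(100, 2500): 2500 = 25·100 + 0 → 100
gcd(100, 900): 900 = 9·100 + 0 → 100

100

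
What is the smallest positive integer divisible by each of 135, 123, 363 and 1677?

135 = 3³ · 5; 123 = 3 · 41; 363 = 3 · 11²; 1677 = 3 · 13 · 43
lcm takes max exponent of each prime: 3³ · 5 · 11² · 13 · 41 · 43 = 374381865

374381865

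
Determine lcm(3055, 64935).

gcd first: 64935 = 21·3055 + 780; 3055 = 3·780 + 715; 780 = 1·715 + 65; 715 = 11·65 + 0 → gcd = 65
lcm = 3055·64935/gcd = 198376425/65 = 3051945

3051945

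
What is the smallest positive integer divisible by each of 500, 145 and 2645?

7670500

500 = 2² · 5³; 145 = 5 · 29; 2645 = 5 · 23²
lcm takes max exponent of each prime: 2² · 5³ · 23² · 29 = 7670500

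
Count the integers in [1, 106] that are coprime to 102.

102 = 2·3·17. Inclusion–exclusion on these primes:
106 − ⌊106/2⌋ − ⌊106/3⌋ − ⌊106/17⌋ + ⌊106/6⌋ + ⌊106/34⌋ + ⌊106/51⌋ − ⌊106/102⌋ = 33

33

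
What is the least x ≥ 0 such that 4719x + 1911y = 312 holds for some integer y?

11

Euclid: 4719 = 2·1911 + 897; 1911 = 2·897 + 117; 897 = 7·117 + 78; 117 = 1·78 + 39; 78 = 2·39 + 0 → gcd = 39; 312 = 39·8.
Back-substitution yields 4719·(-17) + 1911·(42) = 39, so one solution is x = -17·8 = -136, y = 42·8 = 336.
Solutions in x differ by 1911/39 = 49; the one in [0, 49) is -136 mod 49 = 11.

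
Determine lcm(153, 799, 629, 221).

153 = 3² · 17; 799 = 17 · 47; 629 = 17 · 37; 221 = 13 · 17
lcm takes max exponent of each prime: 3² · 13 · 17 · 37 · 47 = 3458871

3458871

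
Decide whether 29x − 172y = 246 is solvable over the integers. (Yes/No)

Yes

By Bézout, 29x − 172y = 246 has integer solutions iff gcd(29, 172) | 246.
Euclid: 172 = 5·29 + 27; 29 = 1·27 + 2; 27 = 13·2 + 1; 2 = 2·1 + 0. gcd = 1; 246 mod 1 = 0. Yes.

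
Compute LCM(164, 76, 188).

lcm(164, 76) = 164·76/gcd = 12464/4 = 3116
lcm(3116, 188) = 3116·188/gcd = 585808/4 = 146452

146452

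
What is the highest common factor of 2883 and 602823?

3

2883 = 3 · 31²
602823 = 3 · 13² · 29 · 41
Common: 3 = 3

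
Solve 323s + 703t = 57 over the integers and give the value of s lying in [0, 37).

Reduce mod 703: 323s ≡ 57 (mod 703). With g = gcd(323, 703) = 19 dividing 57, divide through: 17s ≡ 3 (mod 37).
Since gcd(17, 37) = 1, s ≡ 3·(17)⁻¹ ≡ 35 (mod 37). Smallest non-negative: 35.

35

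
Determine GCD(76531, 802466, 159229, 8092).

7

76531 = 7 · 13 · 29²; 802466 = 2 · 7 · 31 · 43²; 159229 = 7 · 23² · 43; 8092 = 2² · 7 · 17²
gcd takes min exponent of each prime: 7 = 7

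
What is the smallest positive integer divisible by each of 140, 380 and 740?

98420

140 = 2² · 5 · 7; 380 = 2² · 5 · 19; 740 = 2² · 5 · 37
lcm takes max exponent of each prime: 2² · 5 · 7 · 19 · 37 = 98420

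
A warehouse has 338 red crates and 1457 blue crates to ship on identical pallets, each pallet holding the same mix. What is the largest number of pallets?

Euclid: 1457 = 4·338 + 105; 338 = 3·105 + 23; 105 = 4·23 + 13; 23 = 1·13 + 10; 13 = 1·10 + 3; 10 = 3·3 + 1; 3 = 3·1 + 0. Last nonzero remainder: 1.

1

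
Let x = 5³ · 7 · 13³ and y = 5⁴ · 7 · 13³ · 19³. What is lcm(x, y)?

65927850625

max exponent per prime: 5⁴ · 7 · 13³ · 19³ = 65927850625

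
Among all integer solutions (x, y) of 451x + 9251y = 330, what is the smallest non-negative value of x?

452

Euclid: 9251 = 20·451 + 231; 451 = 1·231 + 220; 231 = 1·220 + 11; 220 = 20·11 + 0 → gcd = 11; 330 = 11·30.
Back-substitution yields 451·(-41) + 9251·(2) = 11, so one solution is x = -41·30 = -1230, y = 2·30 = 60.
Solutions in x differ by 9251/11 = 841; the one in [0, 841) is -1230 mod 841 = 452.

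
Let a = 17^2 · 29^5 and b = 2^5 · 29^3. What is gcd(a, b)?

24389

min exponent per shared prime: 29^3 = 24389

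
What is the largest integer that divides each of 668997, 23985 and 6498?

9

gcd(668997, 23985): 668997 = 27·23985 + 21402; 23985 = 1·21402 + 2583; 21402 = 8·2583 + 738; 2583 = 3·738 + 369; 738 = 2·369 + 0 → 369
gcd(369, 6498): 6498 = 17·369 + 225; 369 = 1·225 + 144; 225 = 1·144 + 81; 144 = 1·81 + 63; 81 = 1·63 + 18; 63 = 3·18 + 9; 18 = 2·9 + 0 → 9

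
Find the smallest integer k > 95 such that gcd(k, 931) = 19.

gcd(k, 931) = 19 forces 19 | k; write k = 19s. Then gcd(19s, 19·49) = 19·gcd(s, 49), so need gcd(s, 49) = 1.
19s > 95 gives s ≥ 6. The least s ≥ 6 coprime to 49 is 6, so k = 19·6 = 114.

114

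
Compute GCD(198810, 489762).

198810 = 2 · 3² · 5 · 47²
489762 = 2 · 3² · 7 · 13² · 23
Common: 2 · 3² = 18

18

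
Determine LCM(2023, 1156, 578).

8092

lcm(2023, 1156) = 2023·1156/gcd = 2338588/289 = 8092
lcm(8092, 578) = 8092·578/gcd = 4677176/578 = 8092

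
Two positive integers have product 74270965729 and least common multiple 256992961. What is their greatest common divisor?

289

From gcd × lcm = uv: gcd = 74270965729 / 256992961 = 289.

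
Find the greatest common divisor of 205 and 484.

Euclid: 484 = 2·205 + 74; 205 = 2·74 + 57; 74 = 1·57 + 17; 57 = 3·17 + 6; 17 = 2·6 + 5; 6 = 1·5 + 1; 5 = 5·1 + 0. Last nonzero remainder: 1.

1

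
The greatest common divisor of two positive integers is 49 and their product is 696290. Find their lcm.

gcd·lcm = product, so lcm = 696290/49 = 14210.

14210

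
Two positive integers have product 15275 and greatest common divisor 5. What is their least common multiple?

Since gcd(u,v)·lcm(u,v) = uv, lcm = 15275/5 = 3055.

3055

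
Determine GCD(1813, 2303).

49

Euclid: 2303 = 1·1813 + 490; 1813 = 3·490 + 343; 490 = 1·343 + 147; 343 = 2·147 + 49; 147 = 3·49 + 0. Last nonzero remainder: 49.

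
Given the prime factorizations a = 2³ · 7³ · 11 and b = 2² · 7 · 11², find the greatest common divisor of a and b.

308

min exponent per shared prime: 2² · 7 · 11 = 308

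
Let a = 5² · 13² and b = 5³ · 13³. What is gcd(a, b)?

min exponent per shared prime: 5² · 13² = 4225

4225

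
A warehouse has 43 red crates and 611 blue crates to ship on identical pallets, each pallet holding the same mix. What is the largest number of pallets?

1

Euclid: 611 = 14·43 + 9; 43 = 4·9 + 7; 9 = 1·7 + 2; 7 = 3·2 + 1; 2 = 2·1 + 0. Last nonzero remainder: 1.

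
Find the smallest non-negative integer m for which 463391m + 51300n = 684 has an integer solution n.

gcd(463391, 51300) = 19 (Euclid: 463391 = 9·51300 + 1691; 51300 = 30·1691 + 570; 1691 = 2·570 + 551; 570 = 1·551 + 19; 551 = 29·19 + 0), and 19 | 684.
Extended Euclid: 463391·(-91) + 51300·(822) = 19. Scale by 36: m₀ = -3276.
General solution m = m₀ + 2700t; reducing mod 2700 gives m = 2124 (and n = -19186).

2124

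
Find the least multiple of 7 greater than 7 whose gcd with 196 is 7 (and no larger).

21

Multiples of 7 above 7: 7·2, 7·3, … . Need the cofactor coprime to 196/7 = 28.
Checking s = 2, 3, … the first with gcd(s, 28) = 1 is s = 3, giving 21.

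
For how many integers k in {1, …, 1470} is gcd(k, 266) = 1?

Prime factors of 266: 2, 7, 19. Count integers ≤ 1470 divisible by none of them.
By inclusion–exclusion: 1470 − ⌊1470/2⌋ − ⌊1470/7⌋ − ⌊1470/19⌋ + ⌊1470/14⌋ + ⌊1470/38⌋ + ⌊1470/133⌋ − ⌊1470/266⌋ = 597.

597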